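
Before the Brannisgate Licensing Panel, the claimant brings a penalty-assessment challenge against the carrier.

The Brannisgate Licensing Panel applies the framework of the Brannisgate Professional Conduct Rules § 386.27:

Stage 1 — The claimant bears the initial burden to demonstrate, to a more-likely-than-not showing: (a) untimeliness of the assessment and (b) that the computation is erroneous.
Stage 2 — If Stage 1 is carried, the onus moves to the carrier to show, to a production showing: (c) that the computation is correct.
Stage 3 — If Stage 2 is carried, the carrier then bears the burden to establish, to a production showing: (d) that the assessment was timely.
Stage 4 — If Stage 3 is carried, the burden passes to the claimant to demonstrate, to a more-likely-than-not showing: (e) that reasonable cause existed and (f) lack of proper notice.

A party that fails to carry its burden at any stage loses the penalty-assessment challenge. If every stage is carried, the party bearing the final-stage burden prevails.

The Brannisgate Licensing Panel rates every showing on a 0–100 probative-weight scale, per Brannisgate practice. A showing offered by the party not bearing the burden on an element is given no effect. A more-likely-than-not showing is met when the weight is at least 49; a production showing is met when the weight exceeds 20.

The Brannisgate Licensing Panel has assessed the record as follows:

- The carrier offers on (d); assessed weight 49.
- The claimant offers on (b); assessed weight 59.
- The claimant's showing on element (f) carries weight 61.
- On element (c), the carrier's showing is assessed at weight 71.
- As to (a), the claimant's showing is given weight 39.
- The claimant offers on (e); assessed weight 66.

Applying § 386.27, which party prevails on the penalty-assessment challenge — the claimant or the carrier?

Stage 1 (claimant, a more-likely-than-not showing, weight is at least 49): (a) 39 < 49 — fails; (b) 59 ≥ 49 — meets.
  Not every element is met, so the claimant fails to carry Stage 1.
So the carrier prevails.

carrier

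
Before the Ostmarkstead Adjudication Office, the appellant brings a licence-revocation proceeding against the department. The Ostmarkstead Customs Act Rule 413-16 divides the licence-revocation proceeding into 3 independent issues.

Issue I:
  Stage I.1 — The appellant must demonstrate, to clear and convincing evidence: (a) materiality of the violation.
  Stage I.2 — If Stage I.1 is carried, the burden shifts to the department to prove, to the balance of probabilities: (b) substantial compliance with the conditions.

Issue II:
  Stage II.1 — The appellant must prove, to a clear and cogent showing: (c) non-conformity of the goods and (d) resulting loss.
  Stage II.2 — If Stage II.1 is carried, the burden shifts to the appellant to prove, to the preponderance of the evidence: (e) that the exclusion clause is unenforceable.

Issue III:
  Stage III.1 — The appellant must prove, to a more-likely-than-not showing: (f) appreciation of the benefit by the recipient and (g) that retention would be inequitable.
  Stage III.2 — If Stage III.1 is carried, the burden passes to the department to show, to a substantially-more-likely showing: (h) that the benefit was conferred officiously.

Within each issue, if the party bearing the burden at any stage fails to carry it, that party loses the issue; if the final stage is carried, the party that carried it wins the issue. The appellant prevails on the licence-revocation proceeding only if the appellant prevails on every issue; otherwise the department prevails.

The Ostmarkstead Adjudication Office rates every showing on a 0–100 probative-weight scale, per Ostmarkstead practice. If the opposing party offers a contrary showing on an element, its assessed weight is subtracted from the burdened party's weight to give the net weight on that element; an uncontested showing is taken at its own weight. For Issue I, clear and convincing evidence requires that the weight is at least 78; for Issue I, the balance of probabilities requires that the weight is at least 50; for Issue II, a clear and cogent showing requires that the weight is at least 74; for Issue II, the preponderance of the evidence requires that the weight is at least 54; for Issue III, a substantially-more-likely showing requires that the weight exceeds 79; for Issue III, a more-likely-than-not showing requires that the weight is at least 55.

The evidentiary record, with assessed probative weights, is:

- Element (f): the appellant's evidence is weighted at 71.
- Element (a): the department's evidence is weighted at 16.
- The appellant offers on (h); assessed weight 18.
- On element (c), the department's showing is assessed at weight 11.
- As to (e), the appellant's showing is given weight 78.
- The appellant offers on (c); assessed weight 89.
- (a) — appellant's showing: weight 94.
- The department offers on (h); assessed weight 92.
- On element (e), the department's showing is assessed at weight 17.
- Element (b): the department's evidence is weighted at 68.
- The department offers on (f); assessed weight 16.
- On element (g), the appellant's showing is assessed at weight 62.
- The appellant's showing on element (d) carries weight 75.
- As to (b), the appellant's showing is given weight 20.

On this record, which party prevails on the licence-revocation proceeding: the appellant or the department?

— Issue I —
Stage I.1 — burden on appellant; standard: clear and convincing evidence (weight is at least 78).
    (a): 94 − 16 = 78 ≥ 78 [met]
  Stage I.1 is satisfied; the onus moves to the department.
Stage I.2 — burden on department; standard: the balance of probabilities (weight is at least 50).
    (b): 68 − 20 = 48 < 50 [not met]
  Not every element is met, so the department fails to carry Stage I.2.
The appellant prevails on this issue.
— Issue II —
At Stage II.1 the appellant must meet a clear and cogent showing (weight is at least 74): on (c) the weight is 89 less the opposing 11 gives net 78, ≥ 74, so (c) meets the standard; on (d) the weight is 75, which does reach 74, so (d) meets the standard.
  Stage II.1 is satisfied; the appellant continues to bear the burden.
At Stage II.2 the appellant must meet the preponderance of the evidence (weight is at least 54): on (e) the weight is 78 less the opposing 17 gives net 61, which does reach 54, so (e) meets the standard.
  The appellant carries the last stage.
Every stage carried; the appellant prevails on this issue.
— Issue III —
Stage III.1 (appellant, a more-likely-than-not showing, weight is at least 55): (f) net 71−16=55 ≥ 55 — meets; (g) 62 ≥ 55 — meets.
  The appellant carries Stage III.1; the department now bears the burden.
Stage III.2 (department, a substantially-more-likely showing, weight exceeds 79): (h) net 92−18=74 ≤ 79 — fails.
  The department does not carry Stage III.2.
The appellant prevails on this issue.
Per-issue: Issue I → appellant; Issue II → appellant; Issue III → appellant. The appellant must prevail on every issue; overall, the appellant prevails.

appellant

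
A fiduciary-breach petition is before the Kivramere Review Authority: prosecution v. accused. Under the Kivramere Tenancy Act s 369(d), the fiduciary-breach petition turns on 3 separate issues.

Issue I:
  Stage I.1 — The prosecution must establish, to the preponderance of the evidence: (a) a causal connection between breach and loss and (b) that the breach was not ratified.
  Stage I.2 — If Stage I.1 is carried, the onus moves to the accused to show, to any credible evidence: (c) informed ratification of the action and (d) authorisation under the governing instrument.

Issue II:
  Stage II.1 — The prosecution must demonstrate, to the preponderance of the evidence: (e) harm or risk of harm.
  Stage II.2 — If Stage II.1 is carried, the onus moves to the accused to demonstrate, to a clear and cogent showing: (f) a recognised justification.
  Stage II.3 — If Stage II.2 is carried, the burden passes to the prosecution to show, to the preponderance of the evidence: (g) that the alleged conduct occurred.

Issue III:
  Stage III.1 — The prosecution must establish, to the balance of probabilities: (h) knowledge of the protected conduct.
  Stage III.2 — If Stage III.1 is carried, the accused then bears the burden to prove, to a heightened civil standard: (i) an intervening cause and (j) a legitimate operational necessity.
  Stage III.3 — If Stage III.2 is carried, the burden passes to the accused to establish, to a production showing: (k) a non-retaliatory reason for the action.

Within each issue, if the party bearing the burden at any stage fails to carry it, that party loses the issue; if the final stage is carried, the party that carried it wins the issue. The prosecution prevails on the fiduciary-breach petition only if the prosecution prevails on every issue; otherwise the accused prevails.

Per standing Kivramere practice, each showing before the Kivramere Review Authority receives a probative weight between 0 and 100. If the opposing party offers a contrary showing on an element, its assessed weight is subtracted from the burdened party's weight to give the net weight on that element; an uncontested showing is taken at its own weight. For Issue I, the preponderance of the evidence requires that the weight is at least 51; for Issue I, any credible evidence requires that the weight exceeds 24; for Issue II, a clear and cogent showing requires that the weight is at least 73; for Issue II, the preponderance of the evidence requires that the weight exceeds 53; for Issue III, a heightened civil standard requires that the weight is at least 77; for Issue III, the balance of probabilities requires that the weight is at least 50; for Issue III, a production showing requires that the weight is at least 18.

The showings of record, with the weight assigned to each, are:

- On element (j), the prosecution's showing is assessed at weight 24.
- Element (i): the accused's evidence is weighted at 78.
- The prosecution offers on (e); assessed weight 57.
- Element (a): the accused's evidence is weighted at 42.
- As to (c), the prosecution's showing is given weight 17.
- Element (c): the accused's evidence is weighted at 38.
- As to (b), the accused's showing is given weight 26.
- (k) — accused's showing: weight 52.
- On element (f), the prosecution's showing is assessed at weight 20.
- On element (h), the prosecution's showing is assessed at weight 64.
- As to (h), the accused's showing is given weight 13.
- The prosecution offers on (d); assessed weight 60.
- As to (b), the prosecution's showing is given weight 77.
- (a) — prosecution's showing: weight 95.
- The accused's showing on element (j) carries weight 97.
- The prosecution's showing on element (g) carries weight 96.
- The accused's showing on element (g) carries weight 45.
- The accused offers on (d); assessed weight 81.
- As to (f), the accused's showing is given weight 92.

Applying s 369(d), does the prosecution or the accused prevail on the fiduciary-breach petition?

prosecution

— Issue I —
Stage I.1 — burden on prosecution; standard: the preponderance of the evidence (weight is at least 51).
    (a): 95 − 42 = 53 ≥ 51 [met]
    (b): 77 − 26 = 51 ≥ 51 [met]
  Stage I.1 carried; the burden shifts to the accused.
Stage I.2 — burden on accused; standard: any credible evidence (weight exceeds 24).
    (c): 38 − 17 = 21 ≤ 24 [not met]
    (d): 81 − 60 = 21 ≤ 24 [not met]
  The accused does not carry Stage I.2.
The prosecution prevails on this issue.
— Issue II —
At Stage II.1 the prosecution must meet the preponderance of the evidence (weight exceeds 53): on (e) the weight is 57, > 53, so (e) meets the standard.
  The prosecution carries Stage II.1; the accused now bears the burden.
At Stage II.2 the accused must meet a clear and cogent showing (weight is at least 73): on (f) the weight is 92 less the opposing 20 gives net 72, < 73, so (f) does not meet the standard.
  The accused does not carry Stage II.2.
So the prosecution prevails on this issue.
— Issue III —
Stage III.1 — burden on prosecution; standard: the balance of probabilities (weight is at least 50).
    (h): 64 − 13 = 51 ≥ 50 [met]
  Stage III.1 is satisfied; the onus moves to the accused.
Stage III.2 — burden on accused; standard: a heightened civil standard (weight is at least 77).
    (i): 78 ≥ 77 [met]
    (j): 97 − 24 = 73 < 77 [not met]
  Stage III.2 not carried; the accused fails its burden.
The analysis ends at Stage III.2; the prosecution prevails on this issue.
Per-issue: Issue I → prosecution; Issue II → prosecution; Issue III → prosecution. The prosecution must prevail on every issue; overall, the prosecution prevails.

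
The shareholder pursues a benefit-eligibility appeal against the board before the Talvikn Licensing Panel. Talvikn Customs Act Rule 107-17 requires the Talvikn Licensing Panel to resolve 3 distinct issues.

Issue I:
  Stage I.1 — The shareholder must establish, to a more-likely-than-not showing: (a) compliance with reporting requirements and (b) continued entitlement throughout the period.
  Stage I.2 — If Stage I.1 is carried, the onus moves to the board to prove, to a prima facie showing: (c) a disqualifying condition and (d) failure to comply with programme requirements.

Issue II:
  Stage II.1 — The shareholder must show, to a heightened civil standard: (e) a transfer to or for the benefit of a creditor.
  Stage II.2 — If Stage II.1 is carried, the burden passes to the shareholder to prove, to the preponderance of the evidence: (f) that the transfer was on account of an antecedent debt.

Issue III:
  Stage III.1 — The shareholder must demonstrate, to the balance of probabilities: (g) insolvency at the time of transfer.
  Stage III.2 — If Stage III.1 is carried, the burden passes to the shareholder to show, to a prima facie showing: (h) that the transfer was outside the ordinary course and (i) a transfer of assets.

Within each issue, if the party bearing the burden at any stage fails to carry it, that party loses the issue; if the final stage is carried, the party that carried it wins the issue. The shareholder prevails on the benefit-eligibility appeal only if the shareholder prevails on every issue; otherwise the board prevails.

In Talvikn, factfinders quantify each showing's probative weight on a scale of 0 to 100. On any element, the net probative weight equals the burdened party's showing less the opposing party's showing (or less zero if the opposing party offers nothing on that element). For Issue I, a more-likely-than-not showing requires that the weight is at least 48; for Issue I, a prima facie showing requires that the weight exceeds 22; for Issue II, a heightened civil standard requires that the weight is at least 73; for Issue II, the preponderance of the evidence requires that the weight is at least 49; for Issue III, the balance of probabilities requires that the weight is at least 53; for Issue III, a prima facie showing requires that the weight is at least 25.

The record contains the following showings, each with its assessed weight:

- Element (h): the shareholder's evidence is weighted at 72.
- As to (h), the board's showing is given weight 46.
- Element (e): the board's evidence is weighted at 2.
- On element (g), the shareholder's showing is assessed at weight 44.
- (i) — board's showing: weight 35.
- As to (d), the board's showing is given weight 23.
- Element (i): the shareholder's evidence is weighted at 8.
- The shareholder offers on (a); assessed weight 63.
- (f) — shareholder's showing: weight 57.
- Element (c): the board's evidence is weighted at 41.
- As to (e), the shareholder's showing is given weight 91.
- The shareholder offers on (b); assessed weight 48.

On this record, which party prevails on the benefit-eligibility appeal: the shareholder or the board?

— Issue I —
At Stage I.1 the shareholder must meet a more-likely-than-not showing (weight is at least 48): on (a) the weight is 63, ≥ 48, so (a) meets the standard; on (b) the weight is 48, which does reach 48, so (b) meets the standard.
  The shareholder carries Stage I.1; the board now bears the burden.
At Stage I.2 the board must meet a prima facie showing (weight exceeds 22): on (c) the weight is 41, which does exceed 22, so (c) meets the standard; on (d) the weight is 23, > 22, so (d) meets the standard.
  The board carries the last stage.
Every stage carried; the board prevails on this issue.
— Issue II —
Stage II.1 — burden on shareholder; standard: a heightened civil standard (weight is at least 73).
    (e): 91 − 2 = 89 ≥ 73 [met]
  All elements met. The shareholder retains the burden for Stage II.2.
Stage II.2 — burden on shareholder; standard: the preponderance of the evidence (weight is at least 49).
    (f): 57 ≥ 49 [met]
  Stage II.2 carried; the final stage is satisfied.
All stages carried — the shareholder prevails on this issue.
— Issue III —
Stage III.1 (shareholder, the balance of probabilities, weight is at least 53): (g) 44 < 53 — fails.
  Stage III.1 not carried; the shareholder fails its burden.
So the board prevails on this issue.
Per-issue: Issue I → board; Issue II → shareholder; Issue III → board. The shareholder must prevail on every issue; overall, the board prevails.

board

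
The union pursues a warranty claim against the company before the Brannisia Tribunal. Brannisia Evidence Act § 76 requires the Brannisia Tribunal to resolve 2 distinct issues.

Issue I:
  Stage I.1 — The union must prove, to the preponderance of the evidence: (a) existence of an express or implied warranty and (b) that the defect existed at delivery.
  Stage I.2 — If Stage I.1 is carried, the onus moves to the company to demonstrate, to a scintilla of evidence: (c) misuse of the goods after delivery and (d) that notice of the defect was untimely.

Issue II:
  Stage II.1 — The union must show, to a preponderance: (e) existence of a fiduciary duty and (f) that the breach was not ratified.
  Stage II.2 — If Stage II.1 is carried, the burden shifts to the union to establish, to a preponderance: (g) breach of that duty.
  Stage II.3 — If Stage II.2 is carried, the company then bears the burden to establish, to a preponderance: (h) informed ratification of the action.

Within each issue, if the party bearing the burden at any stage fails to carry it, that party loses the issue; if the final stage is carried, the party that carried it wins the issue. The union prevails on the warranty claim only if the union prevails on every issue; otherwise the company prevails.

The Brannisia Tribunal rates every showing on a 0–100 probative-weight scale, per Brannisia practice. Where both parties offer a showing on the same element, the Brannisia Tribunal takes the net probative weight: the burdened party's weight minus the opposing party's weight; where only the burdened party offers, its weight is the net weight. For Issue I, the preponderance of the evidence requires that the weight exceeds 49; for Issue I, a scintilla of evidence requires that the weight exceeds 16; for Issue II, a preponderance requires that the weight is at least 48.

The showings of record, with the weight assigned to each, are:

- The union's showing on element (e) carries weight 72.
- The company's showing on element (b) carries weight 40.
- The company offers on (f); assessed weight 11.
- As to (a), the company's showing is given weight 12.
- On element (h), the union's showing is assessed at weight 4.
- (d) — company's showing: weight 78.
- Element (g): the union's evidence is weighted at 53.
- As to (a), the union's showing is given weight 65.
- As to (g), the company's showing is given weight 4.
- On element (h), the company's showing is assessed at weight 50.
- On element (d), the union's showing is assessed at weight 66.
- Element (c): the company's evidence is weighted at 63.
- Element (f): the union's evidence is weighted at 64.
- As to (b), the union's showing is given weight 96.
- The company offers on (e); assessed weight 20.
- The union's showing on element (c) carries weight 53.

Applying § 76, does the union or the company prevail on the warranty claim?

— Issue I —
At Stage I.1 the union must meet the preponderance of the evidence (weight exceeds 49): on (a) the weight is 65 less the opposing 12 gives net 53, > 49, so (a) meets the standard; on (b) the weight is 96 less the opposing 40 gives net 56, which does exceed 49, so (b) meets the standard.
  Stage I.1 carried; the burden shifts to the company.
At Stage I.2 the company must meet a scintilla of evidence (weight exceeds 16): on (c) the weight is 63 less the opposing 53 gives net 10, ≤ 16, so (c) does not meet the standard; on (d) the weight is 78 less the opposing 66 gives net 12, ≤ 16, so (d) does not meet the standard.
  Not every element is met, so the company fails to carry Stage I.2.
So the union prevails on this issue.
— Issue II —
At Stage II.1 the union must meet a preponderance (weight is at least 48): on (e) the weight is 72 less the opposing 20 gives net 52, which does reach 48, so (e) meets the standard; on (f) the weight is 64 less the opposing 11 gives net 53, which does reach 48, so (f) meets the standard.
  Stage II.1 is satisfied; the union continues to bear the burden.
At Stage II.2 the union must meet a preponderance (weight is at least 48): on (g) the weight is 53 less the opposing 4 gives net 49, which does reach 48, so (g) meets the standard.
  All elements met. The burden passes to the company.
At Stage II.3 the company must meet a preponderance (weight is at least 48): on (h) the weight is 50 less the opposing 4 gives net 46, < 48, so (h) does not meet the standard.
  Stage II.3 not carried; the company fails its burden.
The analysis ends at Stage II.3; the union prevails on this issue.
Per-issue: Issue I → union; Issue II → union. The union must prevail on every issue; overall, the union prevails.

union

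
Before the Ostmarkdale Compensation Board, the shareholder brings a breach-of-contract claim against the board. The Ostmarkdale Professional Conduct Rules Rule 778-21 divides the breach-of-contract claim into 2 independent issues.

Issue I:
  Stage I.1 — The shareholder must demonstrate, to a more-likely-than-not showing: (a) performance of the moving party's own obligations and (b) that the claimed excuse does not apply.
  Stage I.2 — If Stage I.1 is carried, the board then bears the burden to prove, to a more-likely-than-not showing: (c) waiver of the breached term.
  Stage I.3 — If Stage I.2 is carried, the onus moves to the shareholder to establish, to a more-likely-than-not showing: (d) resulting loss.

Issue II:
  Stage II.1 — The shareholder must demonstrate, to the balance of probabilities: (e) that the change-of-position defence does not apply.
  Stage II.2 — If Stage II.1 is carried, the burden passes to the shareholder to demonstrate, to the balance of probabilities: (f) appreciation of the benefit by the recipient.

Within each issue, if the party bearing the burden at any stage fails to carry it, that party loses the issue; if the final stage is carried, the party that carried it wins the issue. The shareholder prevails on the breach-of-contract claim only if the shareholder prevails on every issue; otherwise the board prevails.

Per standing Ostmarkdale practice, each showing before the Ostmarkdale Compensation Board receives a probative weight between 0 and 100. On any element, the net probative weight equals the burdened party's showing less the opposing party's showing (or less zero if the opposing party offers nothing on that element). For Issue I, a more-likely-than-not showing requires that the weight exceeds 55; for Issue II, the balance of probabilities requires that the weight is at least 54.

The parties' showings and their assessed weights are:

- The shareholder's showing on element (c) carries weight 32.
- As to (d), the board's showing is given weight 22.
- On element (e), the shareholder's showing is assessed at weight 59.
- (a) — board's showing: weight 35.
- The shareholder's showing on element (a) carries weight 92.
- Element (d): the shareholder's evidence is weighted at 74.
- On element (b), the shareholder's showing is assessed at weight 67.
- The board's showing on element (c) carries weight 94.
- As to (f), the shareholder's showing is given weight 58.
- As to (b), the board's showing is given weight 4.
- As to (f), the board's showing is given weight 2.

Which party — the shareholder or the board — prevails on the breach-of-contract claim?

board

— Issue I —
Stage I.1 — burden on shareholder; standard: a more-likely-than-not showing (weight exceeds 55).
    (a): 92 − 35 = 57 > 55 [met]
    (b): 67 − 4 = 63 > 55 [met]
  Stage I.1 is satisfied; the onus moves to the board.
Stage I.2 — burden on board; standard: a more-likely-than-not showing (weight exceeds 55).
    (c): 94 − 32 = 62 > 55 [met]
  The board carries Stage I.2; the shareholder now bears the burden.
Stage I.3 — burden on shareholder; standard: a more-likely-than-not showing (weight exceeds 55).
    (d): 74 − 22 = 52 ≤ 55 [not met]
  Stage I.3 not carried; the shareholder fails its burden.
The analysis ends at Stage I.3; the board prevails on this issue.
— Issue II —
At Stage II.1 the shareholder must meet the balance of probabilities (weight is at least 54): on (e) the weight is 59, ≥ 54, so (e) meets the standard.
  All elements met. The shareholder retains the burden for Stage II.2.
At Stage II.2 the shareholder must meet the balance of probabilities (weight is at least 54): on (f) the weight is 58 less the opposing 2 gives net 56, which does reach 54, so (f) meets the standard.
  All elements met at the final stage.
Every stage carried; the shareholder prevails on this issue.
Per-issue: Issue I → board; Issue II → shareholder. The shareholder must prevail on every issue; overall, the board prevails.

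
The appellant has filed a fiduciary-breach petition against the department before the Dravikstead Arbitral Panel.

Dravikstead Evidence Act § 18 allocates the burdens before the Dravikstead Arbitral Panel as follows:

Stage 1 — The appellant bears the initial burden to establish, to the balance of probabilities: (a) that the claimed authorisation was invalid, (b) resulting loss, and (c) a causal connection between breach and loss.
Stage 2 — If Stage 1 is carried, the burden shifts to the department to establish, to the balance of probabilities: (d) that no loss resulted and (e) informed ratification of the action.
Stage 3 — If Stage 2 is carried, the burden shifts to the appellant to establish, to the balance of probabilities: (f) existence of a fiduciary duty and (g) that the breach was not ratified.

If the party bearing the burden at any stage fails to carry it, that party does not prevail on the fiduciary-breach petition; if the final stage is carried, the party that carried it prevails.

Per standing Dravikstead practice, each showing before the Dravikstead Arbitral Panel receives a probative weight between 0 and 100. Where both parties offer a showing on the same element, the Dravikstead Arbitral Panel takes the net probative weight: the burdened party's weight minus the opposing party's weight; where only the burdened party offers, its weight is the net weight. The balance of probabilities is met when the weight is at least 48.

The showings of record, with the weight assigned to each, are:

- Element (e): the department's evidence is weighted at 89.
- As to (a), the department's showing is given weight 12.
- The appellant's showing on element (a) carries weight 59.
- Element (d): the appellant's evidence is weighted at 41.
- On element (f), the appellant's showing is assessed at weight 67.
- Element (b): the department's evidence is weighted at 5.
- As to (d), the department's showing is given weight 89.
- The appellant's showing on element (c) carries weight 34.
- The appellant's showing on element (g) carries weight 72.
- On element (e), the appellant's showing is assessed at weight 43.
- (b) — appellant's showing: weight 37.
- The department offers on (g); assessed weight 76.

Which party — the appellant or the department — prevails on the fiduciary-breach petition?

department

Stage 1 — burden on appellant; standard: the balance of probabilities (weight is at least 48).
    (a): 59 − 12 = 47 < 48 [not met]
    (b): 37 − 5 = 32 < 48 [not met]
    (c): 34 < 48 [not met]
  Not every element is met, so the appellant fails to carry Stage 1.
So the department prevails.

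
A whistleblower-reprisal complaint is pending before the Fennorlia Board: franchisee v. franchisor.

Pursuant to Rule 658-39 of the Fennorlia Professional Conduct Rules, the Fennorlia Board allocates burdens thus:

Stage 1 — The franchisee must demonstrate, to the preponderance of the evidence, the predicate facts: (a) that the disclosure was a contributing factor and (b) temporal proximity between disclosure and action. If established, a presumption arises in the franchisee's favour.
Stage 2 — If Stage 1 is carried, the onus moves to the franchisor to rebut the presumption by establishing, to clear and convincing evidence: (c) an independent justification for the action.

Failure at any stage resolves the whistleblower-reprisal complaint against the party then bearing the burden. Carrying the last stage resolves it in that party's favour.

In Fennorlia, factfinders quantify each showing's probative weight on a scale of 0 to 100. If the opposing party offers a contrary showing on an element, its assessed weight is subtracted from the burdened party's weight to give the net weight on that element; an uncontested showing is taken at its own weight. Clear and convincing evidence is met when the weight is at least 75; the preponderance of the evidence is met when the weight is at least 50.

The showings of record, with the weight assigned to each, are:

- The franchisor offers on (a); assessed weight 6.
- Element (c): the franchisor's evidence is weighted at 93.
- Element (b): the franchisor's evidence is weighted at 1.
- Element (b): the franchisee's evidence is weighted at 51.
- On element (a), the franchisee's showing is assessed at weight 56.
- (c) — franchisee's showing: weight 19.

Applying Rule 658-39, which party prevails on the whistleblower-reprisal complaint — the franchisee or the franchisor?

At Stage 1 the franchisee must meet the preponderance of the evidence (weight is at least 50): on (a) the weight is 56 less the opposing 6 gives net 50, ≥ 50, so (a) meets the standard; on (b) the weight is 51 less the opposing 1 gives net 50, which does reach 50, so (b) meets the standard.
  The franchisee carries Stage 1; the franchisor now bears the burden.
At Stage 2 the franchisor must meet clear and convincing evidence (weight is at least 75): on (c) the weight is 93 less the opposing 19 gives net 74, < 75, so (c) does not meet the standard.
  The franchisor does not carry Stage 2.
The analysis ends at Stage 2; the franchisee prevails.

franchisee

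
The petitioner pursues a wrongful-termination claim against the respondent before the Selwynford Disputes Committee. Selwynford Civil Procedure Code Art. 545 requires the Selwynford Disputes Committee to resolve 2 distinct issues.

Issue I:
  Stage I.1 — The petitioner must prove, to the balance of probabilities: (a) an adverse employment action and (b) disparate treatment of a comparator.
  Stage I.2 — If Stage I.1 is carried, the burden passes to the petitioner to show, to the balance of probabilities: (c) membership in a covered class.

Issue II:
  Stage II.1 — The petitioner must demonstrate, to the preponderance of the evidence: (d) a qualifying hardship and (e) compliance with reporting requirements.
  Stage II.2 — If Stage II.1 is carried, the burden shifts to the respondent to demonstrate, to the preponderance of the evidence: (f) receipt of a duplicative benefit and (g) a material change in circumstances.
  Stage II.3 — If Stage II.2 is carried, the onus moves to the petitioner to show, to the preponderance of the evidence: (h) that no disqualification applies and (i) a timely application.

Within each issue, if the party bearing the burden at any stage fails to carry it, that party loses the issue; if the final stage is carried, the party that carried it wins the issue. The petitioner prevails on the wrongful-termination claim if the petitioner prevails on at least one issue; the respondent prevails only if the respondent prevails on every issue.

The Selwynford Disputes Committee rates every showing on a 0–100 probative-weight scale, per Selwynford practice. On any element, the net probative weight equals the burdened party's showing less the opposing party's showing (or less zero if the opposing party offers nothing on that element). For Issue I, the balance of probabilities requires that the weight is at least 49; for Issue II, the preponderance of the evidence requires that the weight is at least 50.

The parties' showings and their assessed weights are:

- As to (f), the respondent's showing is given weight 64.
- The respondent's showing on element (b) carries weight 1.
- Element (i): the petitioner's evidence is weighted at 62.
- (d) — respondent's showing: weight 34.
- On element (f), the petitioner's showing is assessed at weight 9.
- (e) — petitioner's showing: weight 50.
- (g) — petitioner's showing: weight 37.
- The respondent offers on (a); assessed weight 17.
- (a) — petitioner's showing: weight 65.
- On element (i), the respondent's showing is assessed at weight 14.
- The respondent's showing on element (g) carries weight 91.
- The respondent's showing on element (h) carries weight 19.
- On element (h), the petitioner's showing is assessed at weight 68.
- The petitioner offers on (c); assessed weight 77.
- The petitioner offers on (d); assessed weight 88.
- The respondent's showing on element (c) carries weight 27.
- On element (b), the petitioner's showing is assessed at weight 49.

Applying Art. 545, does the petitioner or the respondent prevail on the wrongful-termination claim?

respondent

— Issue I —
At Stage I.1 the petitioner must meet the balance of probabilities (weight is at least 49): on (a) the weight is 65 less the opposing 17 gives net 48, which does not reach 49, so (a) does not meet the standard; on (b) the weight is 49 less the opposing 1 gives net 48, which does not reach 49, so (b) does not meet the standard.
  Stage I.1 not carried; the petitioner fails its burden.
The respondent prevails on this issue.
— Issue II —
At Stage II.1 the petitioner must meet the preponderance of the evidence (weight is at least 50): on (d) the weight is 88 less the opposing 34 gives net 54, which does reach 50, so (d) meets the standard; on (e) the weight is 50, ≥ 50, so (e) meets the standard.
  All elements met. The burden passes to the respondent.
At Stage II.2 the respondent must meet the preponderance of the evidence (weight is at least 50): on (f) the weight is 64 less the opposing 9 gives net 55, ≥ 50, so (f) meets the standard; on (g) the weight is 91 less the opposing 37 gives net 54, which does reach 50, so (g) meets the standard.
  All elements met. The burden passes to the petitioner.
At Stage II.3 the petitioner must meet the preponderance of the evidence (weight is at least 50): on (h) the weight is 68 less the opposing 19 gives net 49, < 50, so (h) does not meet the standard; on (i) the weight is 62 less the opposing 14 gives net 48, < 50, so (i) does not meet the standard.
  Stage II.3 not carried; the petitioner fails its burden.
The analysis ends at Stage II.3; the respondent prevails on this issue.
Per-issue: Issue I → respondent; Issue II → respondent. The petitioner must prevail on at least one issue; overall, the respondent prevails.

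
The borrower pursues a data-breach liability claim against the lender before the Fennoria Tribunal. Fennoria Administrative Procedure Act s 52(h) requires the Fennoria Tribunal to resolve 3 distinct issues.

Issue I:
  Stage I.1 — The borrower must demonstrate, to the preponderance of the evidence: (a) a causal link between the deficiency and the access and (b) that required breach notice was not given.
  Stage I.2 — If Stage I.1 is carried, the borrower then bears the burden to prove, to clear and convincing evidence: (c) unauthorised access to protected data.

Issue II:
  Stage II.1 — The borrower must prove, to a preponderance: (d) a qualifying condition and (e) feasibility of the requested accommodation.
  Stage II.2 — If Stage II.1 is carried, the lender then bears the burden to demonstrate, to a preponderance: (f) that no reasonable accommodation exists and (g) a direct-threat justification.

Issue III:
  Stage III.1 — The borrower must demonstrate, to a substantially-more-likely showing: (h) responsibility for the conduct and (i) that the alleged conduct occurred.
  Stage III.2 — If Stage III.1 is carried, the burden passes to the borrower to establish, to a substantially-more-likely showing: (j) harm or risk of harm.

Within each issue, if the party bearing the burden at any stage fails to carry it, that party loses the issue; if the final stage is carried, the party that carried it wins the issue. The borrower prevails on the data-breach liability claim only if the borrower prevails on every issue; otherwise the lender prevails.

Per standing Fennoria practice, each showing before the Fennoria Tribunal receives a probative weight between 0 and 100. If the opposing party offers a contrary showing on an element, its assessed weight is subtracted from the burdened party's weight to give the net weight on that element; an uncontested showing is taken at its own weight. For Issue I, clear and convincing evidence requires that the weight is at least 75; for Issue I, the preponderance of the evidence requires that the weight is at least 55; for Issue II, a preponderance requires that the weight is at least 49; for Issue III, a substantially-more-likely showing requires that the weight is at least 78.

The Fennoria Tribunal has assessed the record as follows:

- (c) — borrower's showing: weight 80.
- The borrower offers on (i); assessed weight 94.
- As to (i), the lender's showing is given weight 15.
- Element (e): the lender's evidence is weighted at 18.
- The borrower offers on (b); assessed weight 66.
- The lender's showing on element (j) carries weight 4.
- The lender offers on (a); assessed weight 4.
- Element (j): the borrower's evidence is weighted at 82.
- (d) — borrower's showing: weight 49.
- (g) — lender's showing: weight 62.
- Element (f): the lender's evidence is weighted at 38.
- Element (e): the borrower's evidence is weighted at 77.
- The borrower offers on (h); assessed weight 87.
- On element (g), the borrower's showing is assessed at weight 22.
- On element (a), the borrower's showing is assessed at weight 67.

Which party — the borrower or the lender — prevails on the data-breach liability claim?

— Issue I —
Stage I.1 (borrower, the preponderance of the evidence, weight is at least 55): (a) net 67−4=63 ≥ 55 — meets; (b) 66 ≥ 55 — meets.
  Stage I.1 is satisfied; the borrower continues to bear the burden.
Stage I.2 (borrower, clear and convincing evidence, weight is at least 75): (c) 80 ≥ 75 — meets.
  The borrower carries the last stage.
With every stage satisfied, the borrower prevails on this issue.
— Issue II —
At Stage II.1 the borrower must meet a preponderance (weight is at least 49): on (d) the weight is 49, which does reach 49, so (d) meets the standard; on (e) the weight is 77 less the opposing 18 gives net 59, which does reach 49, so (e) meets the standard.
  The borrower carries Stage II.1; the lender now bears the burden.
At Stage II.2 the lender must meet a preponderance (weight is at least 49): on (f) the weight is 38, < 49, so (f) does not meet the standard; on (g) the weight is 62 less the opposing 22 gives net 40, which does not reach 49, so (g) does not meet the standard.
  Stage II.2 not carried; the lender fails its burden.
The analysis ends at Stage II.2; the borrower prevails on this issue.
— Issue III —
Stage III.1 (borrower, a substantially-more-likely showing, weight is at least 78): (h) 87 ≥ 78 — meets; (i) net 94−15=79 ≥ 78 — meets.
  Stage III.1 carried; the burden remains with the borrower.
Stage III.2 (borrower, a substantially-more-likely showing, weight is at least 78): (j) net 82−4=78 ≥ 78 — meets.
  All elements met at the final stage.
All stages carried — the borrower prevails on this issue.
Per-issue: Issue I → borrower; Issue II → borrower; Issue III → borrower. The borrower must prevail on every issue; overall, the borrower prevails.

borrower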